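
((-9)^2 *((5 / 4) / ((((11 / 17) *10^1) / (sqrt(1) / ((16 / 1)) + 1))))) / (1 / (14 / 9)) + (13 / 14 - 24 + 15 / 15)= 18681 / 4928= 3.79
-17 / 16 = -1.06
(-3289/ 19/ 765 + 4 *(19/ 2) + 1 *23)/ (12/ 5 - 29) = -883346/ 386631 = -2.28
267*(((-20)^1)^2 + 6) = 108402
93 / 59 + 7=506 / 59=8.58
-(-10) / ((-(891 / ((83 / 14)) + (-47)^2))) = -830 / 195821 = -0.00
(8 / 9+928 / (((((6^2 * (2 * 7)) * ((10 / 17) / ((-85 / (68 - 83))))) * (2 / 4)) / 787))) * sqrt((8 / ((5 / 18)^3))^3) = 9847860332544 * sqrt(5) / 109375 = 201330149.82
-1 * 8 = -8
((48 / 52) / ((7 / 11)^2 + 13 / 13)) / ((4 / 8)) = 1452 / 1105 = 1.31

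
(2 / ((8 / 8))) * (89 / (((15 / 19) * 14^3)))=1691 / 20580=0.08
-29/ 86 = -0.34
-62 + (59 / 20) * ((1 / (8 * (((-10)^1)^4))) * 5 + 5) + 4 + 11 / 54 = -371918407 / 8640000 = -43.05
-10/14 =-5/7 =-0.71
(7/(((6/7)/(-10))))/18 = -245/54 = -4.54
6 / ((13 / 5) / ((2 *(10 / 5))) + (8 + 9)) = 120 / 353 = 0.34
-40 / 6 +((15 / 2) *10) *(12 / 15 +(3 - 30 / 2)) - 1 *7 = -2561 / 3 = -853.67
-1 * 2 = -2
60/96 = 0.62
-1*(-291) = 291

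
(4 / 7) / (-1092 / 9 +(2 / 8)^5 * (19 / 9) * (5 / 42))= -221184 / 46964641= -0.00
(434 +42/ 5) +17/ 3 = 6721/ 15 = 448.07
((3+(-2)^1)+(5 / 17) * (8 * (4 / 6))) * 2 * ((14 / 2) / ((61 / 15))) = 9170 / 1037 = 8.84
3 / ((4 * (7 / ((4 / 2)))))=3 / 14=0.21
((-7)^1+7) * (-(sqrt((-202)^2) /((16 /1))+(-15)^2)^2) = 0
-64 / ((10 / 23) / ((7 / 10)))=-2576 / 25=-103.04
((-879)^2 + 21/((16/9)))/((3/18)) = 37087335/8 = 4635916.88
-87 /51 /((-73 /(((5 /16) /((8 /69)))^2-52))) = -21255347 /20332544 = -1.05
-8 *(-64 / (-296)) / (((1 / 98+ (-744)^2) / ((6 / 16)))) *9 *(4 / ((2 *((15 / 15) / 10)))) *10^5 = -42336000000 / 2007121573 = -21.09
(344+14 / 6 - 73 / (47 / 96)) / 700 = 27809 / 98700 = 0.28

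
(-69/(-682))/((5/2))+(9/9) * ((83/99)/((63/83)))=1106918/966735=1.15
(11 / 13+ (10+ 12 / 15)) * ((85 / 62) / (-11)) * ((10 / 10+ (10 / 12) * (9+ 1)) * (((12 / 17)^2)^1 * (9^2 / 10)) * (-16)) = 329640192 / 376805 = 874.83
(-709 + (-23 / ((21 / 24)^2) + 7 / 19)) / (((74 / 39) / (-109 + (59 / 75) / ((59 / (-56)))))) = 42724.41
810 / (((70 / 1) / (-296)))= -23976 / 7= -3425.14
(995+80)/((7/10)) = 10750/7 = 1535.71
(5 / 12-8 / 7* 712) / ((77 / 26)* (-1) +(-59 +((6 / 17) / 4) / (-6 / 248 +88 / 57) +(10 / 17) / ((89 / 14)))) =14432972491093 / 1096911689790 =13.16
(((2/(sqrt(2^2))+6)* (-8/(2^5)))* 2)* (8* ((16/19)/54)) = -224/513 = -0.44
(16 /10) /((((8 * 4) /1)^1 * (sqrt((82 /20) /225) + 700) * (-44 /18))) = -354375 /12127499549 + 27 * sqrt(410) /97019996392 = -0.00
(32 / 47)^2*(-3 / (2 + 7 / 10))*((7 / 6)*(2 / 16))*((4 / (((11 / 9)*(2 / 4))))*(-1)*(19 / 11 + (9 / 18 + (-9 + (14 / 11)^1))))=-17920 / 6627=-2.70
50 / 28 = 25 / 14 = 1.79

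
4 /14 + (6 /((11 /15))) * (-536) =-337658 /77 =-4385.17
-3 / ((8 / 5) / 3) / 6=-15 / 16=-0.94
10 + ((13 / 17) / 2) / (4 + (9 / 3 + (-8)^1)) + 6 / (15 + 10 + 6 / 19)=161163 / 16354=9.85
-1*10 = -10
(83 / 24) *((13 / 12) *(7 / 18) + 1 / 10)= 46729 / 25920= 1.80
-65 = -65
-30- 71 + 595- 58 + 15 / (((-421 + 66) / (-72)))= 31172 / 71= 439.04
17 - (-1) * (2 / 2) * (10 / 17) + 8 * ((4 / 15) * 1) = 5029 / 255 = 19.72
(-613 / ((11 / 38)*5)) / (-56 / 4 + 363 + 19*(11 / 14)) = -326116 / 280225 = -1.16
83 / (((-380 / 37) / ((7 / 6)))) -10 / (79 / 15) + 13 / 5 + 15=1129849 / 180120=6.27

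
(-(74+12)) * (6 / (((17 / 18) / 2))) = -18576 / 17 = -1092.71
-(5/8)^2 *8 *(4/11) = -25/22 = -1.14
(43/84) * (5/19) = 215/1596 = 0.13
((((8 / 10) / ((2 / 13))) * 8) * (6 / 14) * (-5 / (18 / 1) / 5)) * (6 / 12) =-52 / 105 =-0.50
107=107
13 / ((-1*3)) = -13 / 3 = -4.33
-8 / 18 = -4 / 9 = -0.44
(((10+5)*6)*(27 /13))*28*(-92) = -6259680 /13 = -481513.85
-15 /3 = -5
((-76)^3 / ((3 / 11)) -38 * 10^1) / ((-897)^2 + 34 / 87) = -140066404 / 70001017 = -2.00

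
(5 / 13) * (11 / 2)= 55 / 26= 2.12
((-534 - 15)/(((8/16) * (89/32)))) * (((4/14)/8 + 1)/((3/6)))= -509472/623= -817.77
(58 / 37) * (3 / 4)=87 / 74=1.18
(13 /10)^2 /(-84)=-0.02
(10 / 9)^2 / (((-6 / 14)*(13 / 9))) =-700 / 351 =-1.99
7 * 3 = 21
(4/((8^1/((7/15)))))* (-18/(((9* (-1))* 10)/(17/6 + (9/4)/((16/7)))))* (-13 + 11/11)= -5131/2400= -2.14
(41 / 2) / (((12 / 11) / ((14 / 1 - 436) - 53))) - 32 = -214993 / 24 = -8958.04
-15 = -15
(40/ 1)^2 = 1600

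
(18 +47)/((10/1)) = 13/2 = 6.50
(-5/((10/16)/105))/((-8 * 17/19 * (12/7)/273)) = 1270815/68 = 18688.46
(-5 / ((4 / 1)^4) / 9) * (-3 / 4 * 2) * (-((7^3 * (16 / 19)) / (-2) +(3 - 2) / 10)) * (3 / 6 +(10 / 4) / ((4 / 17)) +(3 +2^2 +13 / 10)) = 7102039 / 778240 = 9.13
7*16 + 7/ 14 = 225/ 2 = 112.50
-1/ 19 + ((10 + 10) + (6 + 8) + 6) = 759/ 19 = 39.95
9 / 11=0.82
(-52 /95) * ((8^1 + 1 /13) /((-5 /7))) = 588 /95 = 6.19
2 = 2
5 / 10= 1 / 2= 0.50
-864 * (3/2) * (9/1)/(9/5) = -6480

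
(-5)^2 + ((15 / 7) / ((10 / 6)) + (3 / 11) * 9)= 2213 / 77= 28.74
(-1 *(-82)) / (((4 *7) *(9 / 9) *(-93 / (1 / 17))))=-41 / 22134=-0.00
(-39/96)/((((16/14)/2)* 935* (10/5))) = -91/239360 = -0.00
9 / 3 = 3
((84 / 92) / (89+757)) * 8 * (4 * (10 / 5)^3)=0.28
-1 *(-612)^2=-374544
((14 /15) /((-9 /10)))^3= -21952 /19683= -1.12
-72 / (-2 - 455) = 72 / 457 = 0.16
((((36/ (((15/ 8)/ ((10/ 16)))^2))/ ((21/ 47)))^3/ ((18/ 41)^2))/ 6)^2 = 1949407122386583616/ 5064403678929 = 384923.33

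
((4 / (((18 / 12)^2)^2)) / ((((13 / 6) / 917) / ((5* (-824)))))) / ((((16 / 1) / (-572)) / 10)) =13298700800 / 27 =492544474.07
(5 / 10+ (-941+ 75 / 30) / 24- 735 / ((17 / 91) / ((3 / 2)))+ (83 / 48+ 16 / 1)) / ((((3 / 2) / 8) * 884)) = -805459 / 22542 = -35.73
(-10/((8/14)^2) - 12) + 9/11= -3679/88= -41.81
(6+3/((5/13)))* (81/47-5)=-10626/235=-45.22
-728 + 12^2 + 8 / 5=-2912 / 5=-582.40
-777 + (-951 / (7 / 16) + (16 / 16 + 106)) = -19906 / 7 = -2843.71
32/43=0.74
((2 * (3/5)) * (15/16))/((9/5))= 5/8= 0.62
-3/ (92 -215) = 1/ 41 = 0.02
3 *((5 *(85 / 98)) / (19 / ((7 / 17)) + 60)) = 1275 / 10402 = 0.12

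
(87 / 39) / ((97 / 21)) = 609 / 1261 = 0.48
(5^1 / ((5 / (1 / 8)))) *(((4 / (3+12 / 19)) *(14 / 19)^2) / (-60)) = -49 / 39330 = -0.00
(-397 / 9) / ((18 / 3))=-397 / 54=-7.35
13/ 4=3.25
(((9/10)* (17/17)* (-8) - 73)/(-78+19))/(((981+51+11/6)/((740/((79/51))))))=18160488/28912183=0.63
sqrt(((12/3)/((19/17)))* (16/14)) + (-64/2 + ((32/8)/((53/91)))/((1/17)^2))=4* sqrt(4522)/133 + 103500/53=1954.85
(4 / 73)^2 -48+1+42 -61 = -351698 / 5329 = -66.00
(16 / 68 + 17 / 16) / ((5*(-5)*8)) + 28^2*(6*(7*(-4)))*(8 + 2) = -71651328353 / 54400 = -1317120.01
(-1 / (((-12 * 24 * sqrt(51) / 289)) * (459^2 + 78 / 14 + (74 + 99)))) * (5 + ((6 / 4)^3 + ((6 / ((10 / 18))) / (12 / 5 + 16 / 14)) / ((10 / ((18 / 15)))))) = 6448967 * sqrt(51) / 7906727865600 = 0.00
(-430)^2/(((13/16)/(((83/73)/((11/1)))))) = 245547200/10439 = 23522.10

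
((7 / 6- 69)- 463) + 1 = -3179 / 6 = -529.83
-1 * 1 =-1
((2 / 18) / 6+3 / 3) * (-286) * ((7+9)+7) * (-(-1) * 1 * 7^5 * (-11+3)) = 24322418120 / 27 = 900830300.74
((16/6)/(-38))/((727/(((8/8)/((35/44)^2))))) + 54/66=456779791/558390525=0.82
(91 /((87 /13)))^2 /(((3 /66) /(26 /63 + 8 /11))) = 315884660 /68121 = 4637.11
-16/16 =-1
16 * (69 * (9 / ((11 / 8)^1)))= 79488 / 11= 7226.18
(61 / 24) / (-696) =-61 / 16704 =-0.00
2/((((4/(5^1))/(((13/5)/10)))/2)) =13/10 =1.30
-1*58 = -58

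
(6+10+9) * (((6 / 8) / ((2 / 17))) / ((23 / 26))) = 16575 / 92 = 180.16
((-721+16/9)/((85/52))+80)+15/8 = -2191693/6120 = -358.12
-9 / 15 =-3 / 5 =-0.60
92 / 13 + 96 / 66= 1220 / 143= 8.53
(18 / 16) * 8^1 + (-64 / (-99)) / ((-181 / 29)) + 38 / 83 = 13912367 / 1487277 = 9.35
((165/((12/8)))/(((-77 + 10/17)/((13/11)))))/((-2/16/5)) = 88400/1299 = 68.05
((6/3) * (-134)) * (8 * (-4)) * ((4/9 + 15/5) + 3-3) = 265856/9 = 29539.56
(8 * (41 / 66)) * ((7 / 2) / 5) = 3.48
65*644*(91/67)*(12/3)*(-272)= -61857834.03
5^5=3125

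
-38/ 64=-19/ 32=-0.59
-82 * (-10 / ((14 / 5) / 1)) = 2050 / 7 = 292.86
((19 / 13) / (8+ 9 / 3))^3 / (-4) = -6859 / 11696828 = -0.00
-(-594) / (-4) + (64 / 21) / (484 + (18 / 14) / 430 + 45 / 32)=-20828301679 / 140263854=-148.49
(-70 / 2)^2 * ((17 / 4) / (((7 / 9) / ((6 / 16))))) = 80325 / 32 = 2510.16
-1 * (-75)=75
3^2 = 9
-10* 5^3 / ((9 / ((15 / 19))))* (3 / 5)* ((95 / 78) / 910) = -0.09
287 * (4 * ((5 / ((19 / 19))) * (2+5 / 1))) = 40180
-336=-336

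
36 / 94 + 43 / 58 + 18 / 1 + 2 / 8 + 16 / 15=1671667 / 81780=20.44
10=10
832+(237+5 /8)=8557 /8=1069.62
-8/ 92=-2/ 23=-0.09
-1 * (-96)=96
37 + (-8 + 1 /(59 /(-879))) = 832 /59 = 14.10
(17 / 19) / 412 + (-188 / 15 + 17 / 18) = -11.59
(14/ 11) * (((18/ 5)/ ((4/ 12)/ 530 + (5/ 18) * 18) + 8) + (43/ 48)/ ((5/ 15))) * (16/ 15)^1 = 1354458/ 87461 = 15.49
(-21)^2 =441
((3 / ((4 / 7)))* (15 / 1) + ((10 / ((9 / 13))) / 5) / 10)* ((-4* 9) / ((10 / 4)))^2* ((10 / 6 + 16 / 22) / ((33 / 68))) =1222839104 / 15125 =80848.87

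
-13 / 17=-0.76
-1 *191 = -191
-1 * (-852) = 852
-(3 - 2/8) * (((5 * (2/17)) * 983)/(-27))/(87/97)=5244305/79866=65.66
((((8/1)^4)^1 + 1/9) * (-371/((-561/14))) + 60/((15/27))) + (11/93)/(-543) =38031.71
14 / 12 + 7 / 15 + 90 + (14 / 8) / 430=472849 / 5160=91.64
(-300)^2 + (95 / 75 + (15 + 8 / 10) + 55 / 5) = 1350421 / 15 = 90028.07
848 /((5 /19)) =16112 /5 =3222.40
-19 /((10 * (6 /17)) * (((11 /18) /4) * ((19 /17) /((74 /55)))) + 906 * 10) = -2438004 /1162600435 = -0.00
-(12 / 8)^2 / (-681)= 3 / 908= 0.00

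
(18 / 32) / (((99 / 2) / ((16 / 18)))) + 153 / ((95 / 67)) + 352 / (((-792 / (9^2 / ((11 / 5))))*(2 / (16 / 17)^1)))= 16022848 / 159885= 100.21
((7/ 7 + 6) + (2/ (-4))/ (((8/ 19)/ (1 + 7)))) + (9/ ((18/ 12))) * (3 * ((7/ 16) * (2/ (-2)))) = -83/ 8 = -10.38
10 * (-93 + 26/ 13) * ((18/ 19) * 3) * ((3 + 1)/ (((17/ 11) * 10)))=-216216/ 323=-669.40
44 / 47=0.94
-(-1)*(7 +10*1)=17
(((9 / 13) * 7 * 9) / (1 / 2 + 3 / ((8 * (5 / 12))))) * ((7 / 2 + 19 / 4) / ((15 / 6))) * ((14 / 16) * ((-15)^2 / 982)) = 4209975 / 204256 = 20.61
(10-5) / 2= 5 / 2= 2.50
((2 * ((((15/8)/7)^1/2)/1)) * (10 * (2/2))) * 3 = 225/28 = 8.04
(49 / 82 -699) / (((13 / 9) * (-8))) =515421 / 8528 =60.44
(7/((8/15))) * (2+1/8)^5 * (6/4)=447254955/524288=853.07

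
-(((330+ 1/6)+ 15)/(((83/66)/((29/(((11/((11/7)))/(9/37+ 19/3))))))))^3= -112171086422677718431633000/268223813922771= -418199580351.11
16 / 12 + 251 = 252.33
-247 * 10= -2470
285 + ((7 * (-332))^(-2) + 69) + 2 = 1922747457 / 5400976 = 356.00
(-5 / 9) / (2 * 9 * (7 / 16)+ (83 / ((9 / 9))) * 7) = -40 / 42399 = -0.00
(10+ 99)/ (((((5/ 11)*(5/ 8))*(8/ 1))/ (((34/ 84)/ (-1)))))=-20383/ 1050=-19.41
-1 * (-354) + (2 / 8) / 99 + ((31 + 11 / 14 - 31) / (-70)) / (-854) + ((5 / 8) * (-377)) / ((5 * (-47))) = 691228625839 / 1947094380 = 355.01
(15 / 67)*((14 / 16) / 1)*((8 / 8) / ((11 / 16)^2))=3360 / 8107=0.41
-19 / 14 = -1.36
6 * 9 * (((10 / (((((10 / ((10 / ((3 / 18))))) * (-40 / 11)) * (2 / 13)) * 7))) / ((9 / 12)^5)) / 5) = -73216 / 105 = -697.30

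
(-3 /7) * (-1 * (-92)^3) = -2336064 /7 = -333723.43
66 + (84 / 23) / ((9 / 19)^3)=560926 / 5589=100.36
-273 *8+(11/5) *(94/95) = -1036366/475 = -2181.82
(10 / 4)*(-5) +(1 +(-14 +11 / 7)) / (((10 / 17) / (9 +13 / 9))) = -27143 / 126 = -215.42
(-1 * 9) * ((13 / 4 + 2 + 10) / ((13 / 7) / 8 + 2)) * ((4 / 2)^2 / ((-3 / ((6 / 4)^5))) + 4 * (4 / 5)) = 1064511 / 2500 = 425.80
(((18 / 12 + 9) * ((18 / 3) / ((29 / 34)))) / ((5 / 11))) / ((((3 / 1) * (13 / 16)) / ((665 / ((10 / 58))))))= 16713312 / 65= 257127.88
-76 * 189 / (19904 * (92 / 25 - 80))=9975 / 1054912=0.01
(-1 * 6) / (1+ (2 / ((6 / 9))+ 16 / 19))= -57 / 46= -1.24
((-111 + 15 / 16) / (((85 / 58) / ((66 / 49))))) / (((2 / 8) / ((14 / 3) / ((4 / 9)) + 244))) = -857805993 / 8330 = -102977.91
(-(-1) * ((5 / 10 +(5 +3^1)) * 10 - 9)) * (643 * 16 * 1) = 781888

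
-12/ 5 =-2.40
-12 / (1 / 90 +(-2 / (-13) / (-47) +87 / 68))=-22435920 / 2406719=-9.32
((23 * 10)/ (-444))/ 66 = -115/ 14652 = -0.01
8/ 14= 4/ 7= 0.57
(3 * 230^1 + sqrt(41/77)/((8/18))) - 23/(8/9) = 665.77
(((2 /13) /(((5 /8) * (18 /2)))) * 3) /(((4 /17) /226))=15368 /195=78.81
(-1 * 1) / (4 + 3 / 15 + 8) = -5 / 61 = -0.08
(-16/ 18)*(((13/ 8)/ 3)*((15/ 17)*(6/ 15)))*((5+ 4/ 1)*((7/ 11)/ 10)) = -91/ 935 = -0.10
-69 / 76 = -0.91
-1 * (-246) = 246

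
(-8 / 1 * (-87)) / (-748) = -174 / 187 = -0.93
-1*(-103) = 103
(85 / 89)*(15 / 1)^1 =1275 / 89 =14.33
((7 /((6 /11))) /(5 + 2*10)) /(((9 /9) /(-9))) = -231 /50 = -4.62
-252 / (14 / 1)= -18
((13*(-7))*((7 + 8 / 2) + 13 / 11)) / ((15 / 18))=-73164 / 55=-1330.25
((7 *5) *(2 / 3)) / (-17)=-70 / 51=-1.37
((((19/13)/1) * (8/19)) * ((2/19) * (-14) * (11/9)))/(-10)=1232/11115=0.11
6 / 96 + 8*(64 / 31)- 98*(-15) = 1486.58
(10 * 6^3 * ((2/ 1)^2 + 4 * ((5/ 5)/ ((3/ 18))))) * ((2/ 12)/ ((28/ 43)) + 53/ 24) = 149040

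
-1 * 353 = -353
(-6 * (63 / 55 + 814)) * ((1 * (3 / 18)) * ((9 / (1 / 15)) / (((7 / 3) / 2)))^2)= -5882986260 / 539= -10914631.28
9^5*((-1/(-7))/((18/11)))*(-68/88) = -3983.46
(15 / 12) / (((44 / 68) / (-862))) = -36635 / 22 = -1665.23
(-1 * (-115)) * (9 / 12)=345 / 4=86.25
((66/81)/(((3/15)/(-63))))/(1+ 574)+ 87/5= 5849/345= 16.95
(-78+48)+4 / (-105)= -3154 / 105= -30.04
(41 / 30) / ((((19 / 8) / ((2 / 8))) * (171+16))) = 41 / 53295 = 0.00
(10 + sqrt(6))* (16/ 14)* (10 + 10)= 160* sqrt(6)/ 7 + 1600/ 7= 284.56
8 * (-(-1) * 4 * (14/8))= 56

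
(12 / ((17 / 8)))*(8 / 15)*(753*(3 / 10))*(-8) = -2313216 / 425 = -5442.86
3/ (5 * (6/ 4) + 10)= 6/ 35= 0.17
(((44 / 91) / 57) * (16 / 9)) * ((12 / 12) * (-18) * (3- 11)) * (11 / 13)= 123904 / 67431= 1.84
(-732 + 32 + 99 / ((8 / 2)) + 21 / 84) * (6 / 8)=-2025 / 4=-506.25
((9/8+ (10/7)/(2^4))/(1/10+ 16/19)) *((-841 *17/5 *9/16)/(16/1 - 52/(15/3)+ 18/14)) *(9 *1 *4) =-1870262055/172556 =-10838.58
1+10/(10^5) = 10001/10000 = 1.00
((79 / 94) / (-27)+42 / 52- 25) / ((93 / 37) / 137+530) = -2025643366 / 44321879511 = -0.05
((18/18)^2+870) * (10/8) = 4355/4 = 1088.75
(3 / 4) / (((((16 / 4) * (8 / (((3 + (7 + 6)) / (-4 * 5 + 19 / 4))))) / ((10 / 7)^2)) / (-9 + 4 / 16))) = 375 / 854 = 0.44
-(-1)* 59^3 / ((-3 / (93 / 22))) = -6366749 / 22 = -289397.68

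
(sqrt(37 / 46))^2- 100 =-4563 / 46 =-99.20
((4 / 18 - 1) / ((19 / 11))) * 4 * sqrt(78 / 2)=-308 * sqrt(39) / 171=-11.25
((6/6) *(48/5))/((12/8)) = 32/5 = 6.40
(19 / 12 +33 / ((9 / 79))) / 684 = 1165 / 2736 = 0.43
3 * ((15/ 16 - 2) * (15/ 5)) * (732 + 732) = -27999/ 2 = -13999.50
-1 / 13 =-0.08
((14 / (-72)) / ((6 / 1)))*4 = -7 / 54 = -0.13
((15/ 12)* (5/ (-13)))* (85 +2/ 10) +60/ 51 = -17585/ 442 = -39.79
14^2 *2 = 392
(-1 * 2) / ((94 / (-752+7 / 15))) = 11273 / 705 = 15.99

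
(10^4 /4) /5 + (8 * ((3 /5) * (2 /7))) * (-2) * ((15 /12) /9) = 10492 /21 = 499.62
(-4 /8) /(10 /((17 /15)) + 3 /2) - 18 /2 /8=-3295 /2808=-1.17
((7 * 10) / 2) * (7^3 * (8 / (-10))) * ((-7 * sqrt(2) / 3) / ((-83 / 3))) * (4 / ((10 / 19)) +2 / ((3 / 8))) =-14814.86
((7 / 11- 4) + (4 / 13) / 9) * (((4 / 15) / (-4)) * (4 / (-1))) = -3428 / 3861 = -0.89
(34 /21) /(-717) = -34 /15057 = -0.00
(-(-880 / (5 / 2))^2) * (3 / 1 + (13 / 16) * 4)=-774400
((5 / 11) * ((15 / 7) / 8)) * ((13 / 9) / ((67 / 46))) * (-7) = -7475 / 8844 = -0.85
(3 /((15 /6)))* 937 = 1124.40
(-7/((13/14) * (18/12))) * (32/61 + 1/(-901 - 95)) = -119903/45567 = -2.63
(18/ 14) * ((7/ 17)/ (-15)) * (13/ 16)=-39/ 1360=-0.03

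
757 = 757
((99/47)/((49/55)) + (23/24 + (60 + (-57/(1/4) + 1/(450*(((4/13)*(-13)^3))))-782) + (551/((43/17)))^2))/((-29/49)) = -15060608956367707/191660221350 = -78579.73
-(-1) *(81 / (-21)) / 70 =-27 / 490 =-0.06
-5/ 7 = -0.71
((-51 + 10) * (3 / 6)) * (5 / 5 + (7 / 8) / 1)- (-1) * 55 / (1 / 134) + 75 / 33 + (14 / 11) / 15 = 19361549 / 2640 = 7333.92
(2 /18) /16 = 1 /144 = 0.01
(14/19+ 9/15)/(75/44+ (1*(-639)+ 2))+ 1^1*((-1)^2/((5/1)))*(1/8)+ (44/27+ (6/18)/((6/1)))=979747621/573595560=1.71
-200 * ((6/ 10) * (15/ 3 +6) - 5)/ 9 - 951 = -8879/ 9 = -986.56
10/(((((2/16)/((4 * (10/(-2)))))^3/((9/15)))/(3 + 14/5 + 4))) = -240844800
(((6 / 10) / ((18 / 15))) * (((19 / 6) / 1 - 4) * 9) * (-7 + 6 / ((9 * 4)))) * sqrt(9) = 615 / 8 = 76.88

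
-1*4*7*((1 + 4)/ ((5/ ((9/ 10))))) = -126/ 5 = -25.20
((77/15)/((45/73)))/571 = 5621/385425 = 0.01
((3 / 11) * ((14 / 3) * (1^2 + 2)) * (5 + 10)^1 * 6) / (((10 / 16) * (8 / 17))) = 12852 / 11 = 1168.36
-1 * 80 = -80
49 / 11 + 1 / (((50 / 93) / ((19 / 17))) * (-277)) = 11517613 / 2589950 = 4.45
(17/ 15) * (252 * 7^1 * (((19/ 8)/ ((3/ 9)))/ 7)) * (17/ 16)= 345933/ 160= 2162.08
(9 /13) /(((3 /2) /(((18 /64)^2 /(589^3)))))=243 /1360063537664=0.00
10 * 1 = 10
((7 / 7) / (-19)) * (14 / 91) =-2 / 247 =-0.01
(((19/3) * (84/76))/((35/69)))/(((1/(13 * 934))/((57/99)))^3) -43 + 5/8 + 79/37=83589366825806283391/17728920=4714859496563.03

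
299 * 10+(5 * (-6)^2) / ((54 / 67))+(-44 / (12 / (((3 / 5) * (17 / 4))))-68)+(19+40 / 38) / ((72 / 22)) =3142.11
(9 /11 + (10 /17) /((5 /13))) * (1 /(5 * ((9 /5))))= 439 /1683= 0.26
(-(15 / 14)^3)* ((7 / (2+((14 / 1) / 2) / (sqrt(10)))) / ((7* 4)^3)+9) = -23812125 / 2151296 - 375* sqrt(10) / 1229312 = -11.07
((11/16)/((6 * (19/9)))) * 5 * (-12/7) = -495/1064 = -0.47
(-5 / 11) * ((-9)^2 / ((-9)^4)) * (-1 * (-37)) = -185 / 891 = -0.21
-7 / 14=-0.50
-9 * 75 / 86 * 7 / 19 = -2.89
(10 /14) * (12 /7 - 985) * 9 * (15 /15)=-309735 /49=-6321.12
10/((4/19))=95/2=47.50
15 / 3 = 5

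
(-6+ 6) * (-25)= 0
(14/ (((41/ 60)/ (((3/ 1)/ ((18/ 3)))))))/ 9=140/ 123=1.14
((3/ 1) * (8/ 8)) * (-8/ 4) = -6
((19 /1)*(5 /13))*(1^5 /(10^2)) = 19 /260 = 0.07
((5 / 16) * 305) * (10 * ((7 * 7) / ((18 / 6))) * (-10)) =-1868125 / 12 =-155677.08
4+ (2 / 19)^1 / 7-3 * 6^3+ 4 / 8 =-171167 / 266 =-643.48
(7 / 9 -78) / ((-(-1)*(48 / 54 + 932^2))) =-695 / 7817624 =-0.00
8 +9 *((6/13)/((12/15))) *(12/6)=18.38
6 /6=1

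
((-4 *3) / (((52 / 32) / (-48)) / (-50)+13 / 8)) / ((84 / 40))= -768000 / 218491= -3.52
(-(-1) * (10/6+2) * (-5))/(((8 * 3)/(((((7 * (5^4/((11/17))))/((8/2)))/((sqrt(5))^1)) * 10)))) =-371875 * sqrt(5)/144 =-5774.57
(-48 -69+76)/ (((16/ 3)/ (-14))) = 861/ 8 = 107.62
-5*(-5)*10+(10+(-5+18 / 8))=257.25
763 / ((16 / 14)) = 5341 / 8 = 667.62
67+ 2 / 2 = 68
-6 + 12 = 6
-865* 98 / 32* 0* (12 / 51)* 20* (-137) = 0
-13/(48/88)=-23.83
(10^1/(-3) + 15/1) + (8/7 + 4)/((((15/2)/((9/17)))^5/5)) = 217416442933/18635623125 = 11.67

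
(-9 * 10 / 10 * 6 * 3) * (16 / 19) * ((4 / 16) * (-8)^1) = 5184 / 19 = 272.84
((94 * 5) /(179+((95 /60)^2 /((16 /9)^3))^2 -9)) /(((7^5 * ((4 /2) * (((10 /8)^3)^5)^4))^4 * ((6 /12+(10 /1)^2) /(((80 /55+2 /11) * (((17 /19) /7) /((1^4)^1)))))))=16069257804036202623839468960349706583784019935979983463201688390300534190043146051697046346353033758086503182036503531948224028550117964080800728333791789056 /647184386566162654983770678797472778387855124455247867261889655390911073910932837460836863418400840421546599961497114977222277207568407127404023992853547035870344361629946661196299828588962554931640625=0.00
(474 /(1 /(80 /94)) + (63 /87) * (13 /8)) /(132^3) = 1470517 /8359617024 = 0.00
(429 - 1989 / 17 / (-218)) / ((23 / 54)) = 2528253 / 2507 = 1008.48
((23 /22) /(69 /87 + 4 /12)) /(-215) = -2001 /463540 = -0.00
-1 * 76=-76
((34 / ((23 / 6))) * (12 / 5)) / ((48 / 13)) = 663 / 115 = 5.77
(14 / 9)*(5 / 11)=70 / 99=0.71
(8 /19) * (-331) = -139.37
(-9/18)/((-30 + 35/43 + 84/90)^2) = -416025/664155458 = -0.00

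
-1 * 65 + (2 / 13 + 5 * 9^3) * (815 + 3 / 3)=38666947 / 13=2974380.54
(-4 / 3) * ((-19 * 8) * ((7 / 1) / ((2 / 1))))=2128 / 3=709.33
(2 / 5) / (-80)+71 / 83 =14117 / 16600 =0.85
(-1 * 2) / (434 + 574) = -1 / 504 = -0.00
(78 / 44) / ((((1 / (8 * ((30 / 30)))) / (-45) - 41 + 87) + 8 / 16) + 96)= 7020 / 564289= 0.01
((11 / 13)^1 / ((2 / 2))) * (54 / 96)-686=-142589 / 208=-685.52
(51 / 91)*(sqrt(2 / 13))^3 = 102*sqrt(26) / 15379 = 0.03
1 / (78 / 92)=46 / 39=1.18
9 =9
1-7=-6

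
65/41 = 1.59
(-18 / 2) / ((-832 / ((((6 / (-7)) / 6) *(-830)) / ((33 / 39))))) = 1.52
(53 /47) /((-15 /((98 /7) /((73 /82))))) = -60844 /51465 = -1.18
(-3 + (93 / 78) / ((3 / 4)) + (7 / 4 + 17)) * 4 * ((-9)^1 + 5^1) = -10820 / 39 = -277.44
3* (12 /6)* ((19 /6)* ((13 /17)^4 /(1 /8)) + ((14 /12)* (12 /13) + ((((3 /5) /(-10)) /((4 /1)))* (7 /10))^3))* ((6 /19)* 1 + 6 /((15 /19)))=11929030982196530827 /25787108750000000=462.60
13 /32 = 0.41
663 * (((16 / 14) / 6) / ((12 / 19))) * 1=4199 / 21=199.95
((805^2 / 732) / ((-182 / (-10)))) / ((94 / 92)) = 10646125 / 223626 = 47.61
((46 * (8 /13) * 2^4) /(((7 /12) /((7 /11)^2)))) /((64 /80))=618240 /1573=393.03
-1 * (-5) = 5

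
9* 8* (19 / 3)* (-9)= -4104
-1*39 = -39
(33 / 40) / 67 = 33 / 2680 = 0.01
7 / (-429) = -7 / 429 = -0.02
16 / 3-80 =-224 / 3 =-74.67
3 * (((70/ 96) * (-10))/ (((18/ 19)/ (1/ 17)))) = -3325/ 2448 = -1.36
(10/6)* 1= 5/3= 1.67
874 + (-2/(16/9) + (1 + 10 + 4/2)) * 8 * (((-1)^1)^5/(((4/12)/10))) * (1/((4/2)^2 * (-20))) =7277/8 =909.62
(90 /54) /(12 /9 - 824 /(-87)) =29 /188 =0.15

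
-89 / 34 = -2.62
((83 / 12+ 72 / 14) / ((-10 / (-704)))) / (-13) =-89144 / 1365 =-65.31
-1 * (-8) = 8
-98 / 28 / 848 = -7 / 1696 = -0.00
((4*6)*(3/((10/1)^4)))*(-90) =-81/125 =-0.65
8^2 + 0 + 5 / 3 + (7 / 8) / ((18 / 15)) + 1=3235 / 48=67.40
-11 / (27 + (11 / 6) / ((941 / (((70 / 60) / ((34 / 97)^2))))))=-430767216 / 1058062205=-0.41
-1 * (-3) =3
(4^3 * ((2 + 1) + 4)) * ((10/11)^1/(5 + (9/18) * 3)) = 8960/143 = 62.66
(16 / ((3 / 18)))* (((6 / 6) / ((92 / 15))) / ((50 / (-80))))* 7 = -4032 / 23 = -175.30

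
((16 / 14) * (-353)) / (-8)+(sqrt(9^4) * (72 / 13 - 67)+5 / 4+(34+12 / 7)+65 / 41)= -72969501 / 14924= -4889.41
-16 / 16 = -1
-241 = -241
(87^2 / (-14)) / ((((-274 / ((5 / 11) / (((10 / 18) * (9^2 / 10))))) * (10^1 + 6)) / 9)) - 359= -121149067 / 337568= -358.89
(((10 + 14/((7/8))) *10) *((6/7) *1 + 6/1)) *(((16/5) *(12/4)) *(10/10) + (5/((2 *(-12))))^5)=17114.73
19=19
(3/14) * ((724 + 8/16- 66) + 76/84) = 27695/196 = 141.30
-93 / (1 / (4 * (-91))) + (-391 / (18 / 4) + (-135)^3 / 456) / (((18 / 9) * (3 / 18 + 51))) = 4731509195 / 139992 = 33798.43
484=484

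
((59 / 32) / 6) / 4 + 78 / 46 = 31309 / 17664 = 1.77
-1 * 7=-7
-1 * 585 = -585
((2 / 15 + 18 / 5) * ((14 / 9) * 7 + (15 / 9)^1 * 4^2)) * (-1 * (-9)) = 18928 / 15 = 1261.87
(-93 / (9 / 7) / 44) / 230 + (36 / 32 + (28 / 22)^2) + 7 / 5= 4.14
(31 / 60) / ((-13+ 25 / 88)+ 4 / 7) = -4774 / 112215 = -0.04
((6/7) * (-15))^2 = 8100/49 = 165.31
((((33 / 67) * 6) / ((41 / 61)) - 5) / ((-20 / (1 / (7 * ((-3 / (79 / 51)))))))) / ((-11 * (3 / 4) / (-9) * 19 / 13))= -1701739 / 1024809555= -0.00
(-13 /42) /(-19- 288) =13 /12894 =0.00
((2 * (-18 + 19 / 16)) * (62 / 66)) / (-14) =8339 / 3696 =2.26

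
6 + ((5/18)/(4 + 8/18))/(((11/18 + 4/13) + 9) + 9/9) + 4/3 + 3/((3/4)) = 11.34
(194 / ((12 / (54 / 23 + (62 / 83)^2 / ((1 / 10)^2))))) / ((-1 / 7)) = -3127883437 / 475341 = -6580.29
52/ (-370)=-26/ 185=-0.14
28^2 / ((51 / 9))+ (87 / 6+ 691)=843.85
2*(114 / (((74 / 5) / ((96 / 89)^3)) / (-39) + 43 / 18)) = 19667681280 / 179985907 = 109.27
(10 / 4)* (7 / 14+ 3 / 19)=125 / 76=1.64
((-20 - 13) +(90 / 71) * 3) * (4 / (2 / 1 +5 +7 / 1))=-4146 / 497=-8.34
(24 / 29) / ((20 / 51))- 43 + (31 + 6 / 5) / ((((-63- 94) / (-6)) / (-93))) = -707231 / 4553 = -155.33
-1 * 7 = -7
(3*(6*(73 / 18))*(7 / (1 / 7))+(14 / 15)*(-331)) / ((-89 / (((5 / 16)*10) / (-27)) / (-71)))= -17402455 / 57672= -301.75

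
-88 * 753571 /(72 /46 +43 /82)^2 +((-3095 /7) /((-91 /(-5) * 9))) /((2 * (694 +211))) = -9990440974166523887 /657820346274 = -15187187.55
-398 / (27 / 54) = -796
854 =854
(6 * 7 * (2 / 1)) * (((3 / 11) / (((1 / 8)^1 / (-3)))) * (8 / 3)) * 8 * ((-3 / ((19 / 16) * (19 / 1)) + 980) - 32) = -11117963.31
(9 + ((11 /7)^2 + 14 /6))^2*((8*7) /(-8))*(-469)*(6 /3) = 1250922.21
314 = 314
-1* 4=-4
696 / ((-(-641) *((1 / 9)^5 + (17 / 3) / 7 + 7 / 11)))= 3164554008 / 4214061559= 0.75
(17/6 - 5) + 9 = 41/6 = 6.83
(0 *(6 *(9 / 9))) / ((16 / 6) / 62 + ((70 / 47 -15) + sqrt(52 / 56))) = 0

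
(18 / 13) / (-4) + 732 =19023 / 26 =731.65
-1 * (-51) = 51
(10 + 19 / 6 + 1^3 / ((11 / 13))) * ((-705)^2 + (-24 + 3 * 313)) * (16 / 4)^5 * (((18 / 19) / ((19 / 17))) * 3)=73878553128960 / 3971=18604521059.92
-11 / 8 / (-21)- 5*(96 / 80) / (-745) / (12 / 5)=1723 / 25032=0.07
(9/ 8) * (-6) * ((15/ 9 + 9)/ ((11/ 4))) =-288/ 11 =-26.18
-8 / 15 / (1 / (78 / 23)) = -208 / 115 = -1.81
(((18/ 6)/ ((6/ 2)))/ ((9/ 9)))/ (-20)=-1/ 20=-0.05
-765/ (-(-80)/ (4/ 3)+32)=-765/ 92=-8.32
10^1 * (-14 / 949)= -140 / 949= -0.15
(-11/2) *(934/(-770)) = 467/70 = 6.67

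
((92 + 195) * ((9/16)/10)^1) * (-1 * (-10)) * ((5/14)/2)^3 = 46125/50176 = 0.92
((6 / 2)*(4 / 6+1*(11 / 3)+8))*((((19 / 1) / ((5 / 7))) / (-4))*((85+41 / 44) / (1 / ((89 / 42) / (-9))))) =4978.24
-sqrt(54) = -3*sqrt(6) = -7.35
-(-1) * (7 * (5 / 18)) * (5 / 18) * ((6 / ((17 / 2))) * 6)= 2.29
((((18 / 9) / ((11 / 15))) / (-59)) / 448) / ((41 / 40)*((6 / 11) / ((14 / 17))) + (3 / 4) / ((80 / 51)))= -50 / 560677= -0.00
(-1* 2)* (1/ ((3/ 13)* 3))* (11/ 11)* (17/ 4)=-221/ 18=-12.28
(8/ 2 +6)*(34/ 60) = 17/ 3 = 5.67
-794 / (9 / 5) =-3970 / 9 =-441.11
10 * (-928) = -9280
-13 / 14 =-0.93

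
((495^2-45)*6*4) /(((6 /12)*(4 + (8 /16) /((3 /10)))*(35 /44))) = 310438656 /119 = 2608728.20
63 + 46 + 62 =171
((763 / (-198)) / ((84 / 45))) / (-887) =0.00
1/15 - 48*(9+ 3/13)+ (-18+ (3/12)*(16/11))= -988087/2145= -460.65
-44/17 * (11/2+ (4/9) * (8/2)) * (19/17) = -54758/2601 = -21.05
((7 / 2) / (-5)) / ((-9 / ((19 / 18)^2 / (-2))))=-2527 / 58320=-0.04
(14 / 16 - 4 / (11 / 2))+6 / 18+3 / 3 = 391 / 264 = 1.48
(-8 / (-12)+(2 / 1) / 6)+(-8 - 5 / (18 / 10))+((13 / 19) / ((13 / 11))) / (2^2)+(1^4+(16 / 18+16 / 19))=-4721 / 684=-6.90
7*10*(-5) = -350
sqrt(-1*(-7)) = sqrt(7) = 2.65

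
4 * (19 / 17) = 76 / 17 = 4.47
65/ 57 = 1.14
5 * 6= 30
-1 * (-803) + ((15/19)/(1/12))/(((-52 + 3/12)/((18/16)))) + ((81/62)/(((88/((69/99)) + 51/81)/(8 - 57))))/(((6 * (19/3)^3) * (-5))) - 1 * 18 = 864089510327849/1101039740380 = 784.79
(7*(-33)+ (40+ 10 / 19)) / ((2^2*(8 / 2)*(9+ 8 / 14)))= -1.24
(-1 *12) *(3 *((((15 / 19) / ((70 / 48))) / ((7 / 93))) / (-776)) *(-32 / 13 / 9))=-107136 / 1173991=-0.09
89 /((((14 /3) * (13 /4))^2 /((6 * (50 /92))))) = 240300 /190463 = 1.26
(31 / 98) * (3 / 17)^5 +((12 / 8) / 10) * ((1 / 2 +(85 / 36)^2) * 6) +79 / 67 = 44614114726163 / 6712402364640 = 6.65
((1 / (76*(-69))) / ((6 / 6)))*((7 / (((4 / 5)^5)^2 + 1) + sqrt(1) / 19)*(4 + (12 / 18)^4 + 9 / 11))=-7930611863 / 1300864504302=-0.01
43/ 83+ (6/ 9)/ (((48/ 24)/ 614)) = 51091/ 249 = 205.18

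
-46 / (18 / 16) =-40.89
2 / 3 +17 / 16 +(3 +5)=467 / 48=9.73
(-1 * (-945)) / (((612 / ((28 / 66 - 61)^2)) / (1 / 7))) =19980005 / 24684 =809.43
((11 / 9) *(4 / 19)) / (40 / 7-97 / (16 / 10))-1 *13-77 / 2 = -54164903 / 1051650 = -51.50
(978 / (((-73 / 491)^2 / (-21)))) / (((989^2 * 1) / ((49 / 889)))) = -34659251046 / 661975664743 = -0.05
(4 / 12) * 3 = 1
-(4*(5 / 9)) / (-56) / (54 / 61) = 305 / 6804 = 0.04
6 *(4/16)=1.50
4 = 4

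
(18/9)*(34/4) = 17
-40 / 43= -0.93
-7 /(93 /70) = -490 /93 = -5.27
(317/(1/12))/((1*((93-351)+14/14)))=-3804/257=-14.80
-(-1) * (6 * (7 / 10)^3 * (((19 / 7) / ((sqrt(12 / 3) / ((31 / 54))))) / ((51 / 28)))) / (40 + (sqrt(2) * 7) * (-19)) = -26869591 * sqrt(2) / 7752051000 -202027 / 193801275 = -0.01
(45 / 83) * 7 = 315 / 83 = 3.80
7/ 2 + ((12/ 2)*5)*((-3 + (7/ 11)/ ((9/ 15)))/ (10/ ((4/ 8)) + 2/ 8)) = 1117/ 1782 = 0.63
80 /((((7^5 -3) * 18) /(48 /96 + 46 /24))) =145 /226854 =0.00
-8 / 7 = -1.14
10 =10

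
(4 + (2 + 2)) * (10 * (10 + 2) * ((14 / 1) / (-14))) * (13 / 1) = -12480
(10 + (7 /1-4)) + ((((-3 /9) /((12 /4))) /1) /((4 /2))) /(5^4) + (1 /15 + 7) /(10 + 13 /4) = 152249 /11250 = 13.53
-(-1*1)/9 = 1/9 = 0.11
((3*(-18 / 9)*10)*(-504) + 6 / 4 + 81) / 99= 20215 / 66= 306.29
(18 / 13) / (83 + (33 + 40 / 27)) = 243 / 20618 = 0.01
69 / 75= 0.92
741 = 741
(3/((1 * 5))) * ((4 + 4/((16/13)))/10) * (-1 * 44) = -957/50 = -19.14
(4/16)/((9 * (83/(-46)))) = -23/1494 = -0.02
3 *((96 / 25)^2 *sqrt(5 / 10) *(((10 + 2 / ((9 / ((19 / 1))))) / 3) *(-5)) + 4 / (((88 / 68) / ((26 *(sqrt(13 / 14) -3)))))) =-65536 *sqrt(2) / 125 -7956 / 11 + 1326 *sqrt(182) / 77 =-1232.41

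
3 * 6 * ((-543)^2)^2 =1564846790418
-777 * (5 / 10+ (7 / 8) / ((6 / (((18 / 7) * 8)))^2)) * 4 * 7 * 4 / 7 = -134088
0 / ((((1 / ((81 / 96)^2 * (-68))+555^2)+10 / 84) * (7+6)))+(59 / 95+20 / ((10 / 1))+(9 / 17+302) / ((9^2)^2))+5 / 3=45921323 / 10596015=4.33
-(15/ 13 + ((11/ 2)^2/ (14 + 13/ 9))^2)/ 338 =-20054013/ 1358343584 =-0.01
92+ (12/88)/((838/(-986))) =846577/9218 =91.84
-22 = -22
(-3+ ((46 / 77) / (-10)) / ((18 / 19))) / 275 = -21227 / 1905750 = -0.01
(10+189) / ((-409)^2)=199 / 167281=0.00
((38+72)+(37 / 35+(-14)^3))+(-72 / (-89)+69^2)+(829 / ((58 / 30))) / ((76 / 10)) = 7501497761 / 3432730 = 2185.29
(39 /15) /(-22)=-0.12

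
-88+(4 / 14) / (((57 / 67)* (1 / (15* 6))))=-7684 / 133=-57.77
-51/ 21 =-17/ 7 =-2.43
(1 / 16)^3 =1 / 4096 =0.00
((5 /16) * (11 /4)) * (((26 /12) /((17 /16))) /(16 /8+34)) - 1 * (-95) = 95.05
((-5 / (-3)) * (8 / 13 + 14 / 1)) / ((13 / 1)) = 950 / 507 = 1.87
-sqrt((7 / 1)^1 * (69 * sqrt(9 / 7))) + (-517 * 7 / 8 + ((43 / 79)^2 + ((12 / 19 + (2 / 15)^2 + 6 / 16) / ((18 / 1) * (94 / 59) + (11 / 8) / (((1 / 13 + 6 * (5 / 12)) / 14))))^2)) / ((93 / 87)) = -1954081379667564552726225361 / 4620543212856241525590000 - 3 * sqrt(23) * 7^(1 / 4) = -446.31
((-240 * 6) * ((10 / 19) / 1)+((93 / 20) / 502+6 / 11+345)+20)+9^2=-653303443 / 2098360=-311.34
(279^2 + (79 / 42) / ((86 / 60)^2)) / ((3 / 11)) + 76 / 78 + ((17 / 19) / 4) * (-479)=10945522978757 / 38363052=285314.19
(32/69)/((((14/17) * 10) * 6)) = 68/7245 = 0.01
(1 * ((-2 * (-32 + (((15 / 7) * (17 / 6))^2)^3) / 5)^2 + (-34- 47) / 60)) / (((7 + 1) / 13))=1846780910229391783103197 / 2834695618764800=651491785.57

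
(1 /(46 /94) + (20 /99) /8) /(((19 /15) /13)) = 612365 /28842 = 21.23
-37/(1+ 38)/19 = -37/741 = -0.05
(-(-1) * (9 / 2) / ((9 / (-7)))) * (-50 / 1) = 175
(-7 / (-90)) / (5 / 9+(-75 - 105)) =-7 / 16150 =-0.00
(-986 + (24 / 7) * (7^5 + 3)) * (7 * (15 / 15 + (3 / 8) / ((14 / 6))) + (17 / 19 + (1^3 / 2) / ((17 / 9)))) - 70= 525877.76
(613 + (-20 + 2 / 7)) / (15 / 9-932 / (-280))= 124590 / 1049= 118.77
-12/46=-6/23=-0.26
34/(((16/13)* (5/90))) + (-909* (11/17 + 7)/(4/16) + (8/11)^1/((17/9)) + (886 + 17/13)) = -256905777/9724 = -26419.76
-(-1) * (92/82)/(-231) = -46/9471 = -0.00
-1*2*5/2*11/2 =-55/2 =-27.50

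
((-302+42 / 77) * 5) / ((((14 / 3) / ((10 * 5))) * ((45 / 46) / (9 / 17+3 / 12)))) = -50527550 / 3927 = -12866.70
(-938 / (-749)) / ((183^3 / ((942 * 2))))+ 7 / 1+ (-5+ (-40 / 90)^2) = 4323837494 / 1967244327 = 2.20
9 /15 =3 /5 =0.60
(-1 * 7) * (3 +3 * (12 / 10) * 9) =-1239 / 5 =-247.80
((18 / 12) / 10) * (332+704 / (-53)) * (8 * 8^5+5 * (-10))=3320468886 / 265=12530071.27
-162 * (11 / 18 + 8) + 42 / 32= -22299 / 16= -1393.69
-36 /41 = -0.88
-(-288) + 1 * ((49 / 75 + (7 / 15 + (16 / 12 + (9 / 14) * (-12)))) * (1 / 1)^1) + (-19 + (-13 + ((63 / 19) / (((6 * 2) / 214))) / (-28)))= 19840451 / 79800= 248.63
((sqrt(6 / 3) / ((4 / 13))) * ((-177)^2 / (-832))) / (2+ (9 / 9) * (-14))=10443 * sqrt(2) / 1024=14.42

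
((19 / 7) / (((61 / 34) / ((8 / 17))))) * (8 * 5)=12160 / 427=28.48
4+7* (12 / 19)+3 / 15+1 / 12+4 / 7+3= 97961 / 7980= 12.28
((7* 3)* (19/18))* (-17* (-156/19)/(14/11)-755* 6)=-97984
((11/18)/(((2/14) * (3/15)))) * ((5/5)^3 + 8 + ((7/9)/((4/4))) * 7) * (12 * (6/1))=200200/9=22244.44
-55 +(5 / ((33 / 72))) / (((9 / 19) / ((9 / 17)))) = -8005 / 187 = -42.81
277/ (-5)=-277/ 5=-55.40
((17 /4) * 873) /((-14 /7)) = -14841 /8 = -1855.12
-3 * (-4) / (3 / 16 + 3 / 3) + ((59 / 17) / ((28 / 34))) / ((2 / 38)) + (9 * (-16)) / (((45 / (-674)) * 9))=3947959 / 11970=329.82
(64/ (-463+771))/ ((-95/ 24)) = -384/ 7315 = -0.05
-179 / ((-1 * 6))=29.83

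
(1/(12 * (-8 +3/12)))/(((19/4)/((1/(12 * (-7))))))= 1/37107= 0.00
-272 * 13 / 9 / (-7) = 3536 / 63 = 56.13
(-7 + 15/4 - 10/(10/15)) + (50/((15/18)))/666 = -8063/444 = -18.16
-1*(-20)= 20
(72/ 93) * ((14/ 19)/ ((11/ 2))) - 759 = -758.90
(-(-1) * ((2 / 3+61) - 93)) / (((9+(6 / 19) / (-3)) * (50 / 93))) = -27683 / 4225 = -6.55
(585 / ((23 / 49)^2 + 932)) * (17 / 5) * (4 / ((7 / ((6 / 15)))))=1819272 / 3730435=0.49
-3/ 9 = -1/ 3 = -0.33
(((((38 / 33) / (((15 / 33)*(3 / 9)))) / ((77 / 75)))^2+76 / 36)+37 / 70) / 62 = 30649561 / 33083820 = 0.93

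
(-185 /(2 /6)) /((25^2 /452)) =-50172 /125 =-401.38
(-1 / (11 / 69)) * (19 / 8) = -1311 / 88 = -14.90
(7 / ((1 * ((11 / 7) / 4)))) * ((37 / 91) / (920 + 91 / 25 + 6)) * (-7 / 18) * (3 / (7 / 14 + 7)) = -36260 / 29911167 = -0.00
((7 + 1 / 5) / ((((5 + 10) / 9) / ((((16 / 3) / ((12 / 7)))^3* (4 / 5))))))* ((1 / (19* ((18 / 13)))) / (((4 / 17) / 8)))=77622272 / 577125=134.50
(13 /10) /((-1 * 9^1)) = -0.14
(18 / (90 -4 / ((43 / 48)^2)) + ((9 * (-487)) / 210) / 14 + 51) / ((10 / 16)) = 851056894 / 10697925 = 79.55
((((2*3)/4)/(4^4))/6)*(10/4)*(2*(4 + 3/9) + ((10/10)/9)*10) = 55/2304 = 0.02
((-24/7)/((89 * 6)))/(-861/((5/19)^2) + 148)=100/191336383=0.00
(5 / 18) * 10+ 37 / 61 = 1858 / 549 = 3.38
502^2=252004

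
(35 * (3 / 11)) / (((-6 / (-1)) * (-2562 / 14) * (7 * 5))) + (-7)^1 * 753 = -21221047 / 4026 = -5271.00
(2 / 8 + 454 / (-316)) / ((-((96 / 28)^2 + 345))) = 6125 / 1841332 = 0.00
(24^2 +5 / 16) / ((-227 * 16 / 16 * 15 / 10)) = -9221 / 5448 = -1.69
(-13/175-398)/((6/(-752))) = 8731096/175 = 49891.98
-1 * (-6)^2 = -36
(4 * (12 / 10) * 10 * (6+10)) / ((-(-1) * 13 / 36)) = 27648 / 13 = 2126.77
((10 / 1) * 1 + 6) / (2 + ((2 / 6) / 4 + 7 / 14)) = 192 / 31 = 6.19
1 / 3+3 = 10 / 3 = 3.33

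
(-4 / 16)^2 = 0.06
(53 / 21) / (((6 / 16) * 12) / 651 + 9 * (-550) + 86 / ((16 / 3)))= -13144 / 25695585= -0.00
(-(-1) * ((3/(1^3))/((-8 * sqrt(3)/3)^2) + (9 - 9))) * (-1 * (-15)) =135/64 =2.11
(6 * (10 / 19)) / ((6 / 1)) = 10 / 19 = 0.53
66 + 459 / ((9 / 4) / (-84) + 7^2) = 413418 / 5485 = 75.37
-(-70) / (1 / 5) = 350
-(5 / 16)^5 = -3125 / 1048576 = -0.00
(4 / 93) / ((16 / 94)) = 47 / 186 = 0.25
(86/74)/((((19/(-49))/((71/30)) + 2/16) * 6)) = -598388/119991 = -4.99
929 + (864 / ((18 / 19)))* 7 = 7313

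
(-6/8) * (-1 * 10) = 15/2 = 7.50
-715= -715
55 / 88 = 5 / 8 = 0.62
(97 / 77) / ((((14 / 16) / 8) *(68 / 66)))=9312 / 833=11.18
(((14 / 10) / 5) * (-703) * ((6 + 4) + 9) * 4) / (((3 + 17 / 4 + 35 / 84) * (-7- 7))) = 80142 / 575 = 139.38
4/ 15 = 0.27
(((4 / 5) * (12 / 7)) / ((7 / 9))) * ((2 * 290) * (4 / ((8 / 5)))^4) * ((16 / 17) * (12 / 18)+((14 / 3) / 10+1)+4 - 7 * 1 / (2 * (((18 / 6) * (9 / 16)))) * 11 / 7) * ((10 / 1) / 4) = 235842500 / 833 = 283124.25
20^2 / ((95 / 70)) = 5600 / 19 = 294.74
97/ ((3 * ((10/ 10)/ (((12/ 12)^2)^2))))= 32.33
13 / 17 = 0.76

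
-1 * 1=-1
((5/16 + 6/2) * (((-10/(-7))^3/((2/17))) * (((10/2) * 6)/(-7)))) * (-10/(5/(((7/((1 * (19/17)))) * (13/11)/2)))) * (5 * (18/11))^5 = 1102302743343750000/11545263037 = 95476624.47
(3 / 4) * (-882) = -1323 / 2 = -661.50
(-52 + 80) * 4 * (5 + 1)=672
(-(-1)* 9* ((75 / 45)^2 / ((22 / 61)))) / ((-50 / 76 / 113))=-130967 / 11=-11906.09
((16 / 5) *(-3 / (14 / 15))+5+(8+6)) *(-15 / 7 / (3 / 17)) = -5185 / 49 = -105.82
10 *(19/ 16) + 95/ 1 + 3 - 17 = 743/ 8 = 92.88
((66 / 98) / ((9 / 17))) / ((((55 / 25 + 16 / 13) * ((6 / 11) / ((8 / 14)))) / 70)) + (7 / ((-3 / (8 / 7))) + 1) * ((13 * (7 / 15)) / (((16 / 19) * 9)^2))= 55091174723 / 2039240448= 27.02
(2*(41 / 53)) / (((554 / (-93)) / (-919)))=3504147 / 14681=238.69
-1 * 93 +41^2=1588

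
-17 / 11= -1.55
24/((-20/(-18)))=108/5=21.60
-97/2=-48.50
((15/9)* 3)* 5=25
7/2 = 3.50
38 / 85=0.45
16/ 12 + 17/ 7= 79/ 21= 3.76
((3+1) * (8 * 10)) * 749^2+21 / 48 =179520320.44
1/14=0.07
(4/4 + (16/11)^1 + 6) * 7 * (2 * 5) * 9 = 5326.36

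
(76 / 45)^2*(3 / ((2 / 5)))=21.39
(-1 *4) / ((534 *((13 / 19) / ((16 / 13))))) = -608 / 45123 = -0.01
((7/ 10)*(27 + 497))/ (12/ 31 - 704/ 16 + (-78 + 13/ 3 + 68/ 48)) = -227416/ 71835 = -3.17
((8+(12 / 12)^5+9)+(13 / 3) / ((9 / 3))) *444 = 25900 / 3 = 8633.33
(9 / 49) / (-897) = -3 / 14651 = -0.00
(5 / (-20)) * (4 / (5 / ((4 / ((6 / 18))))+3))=-12 / 41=-0.29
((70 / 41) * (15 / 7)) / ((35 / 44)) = 1320 / 287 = 4.60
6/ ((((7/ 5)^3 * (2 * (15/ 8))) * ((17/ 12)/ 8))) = 19200/ 5831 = 3.29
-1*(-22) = 22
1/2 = 0.50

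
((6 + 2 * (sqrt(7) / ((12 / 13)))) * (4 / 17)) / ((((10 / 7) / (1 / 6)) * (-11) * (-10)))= 91 * sqrt(7) / 168300 + 7 / 4675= 0.00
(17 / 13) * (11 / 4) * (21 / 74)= 3927 / 3848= 1.02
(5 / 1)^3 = 125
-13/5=-2.60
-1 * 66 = -66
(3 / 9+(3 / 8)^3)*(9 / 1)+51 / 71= 152421 / 36352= 4.19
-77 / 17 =-4.53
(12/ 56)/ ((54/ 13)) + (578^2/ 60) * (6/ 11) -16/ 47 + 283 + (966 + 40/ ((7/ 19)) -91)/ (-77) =3307.06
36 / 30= 6 / 5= 1.20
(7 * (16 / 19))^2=12544 / 361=34.75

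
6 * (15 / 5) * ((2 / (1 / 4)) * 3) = 432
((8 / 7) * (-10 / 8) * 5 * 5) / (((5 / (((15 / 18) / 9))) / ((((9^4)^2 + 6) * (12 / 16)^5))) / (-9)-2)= 17.86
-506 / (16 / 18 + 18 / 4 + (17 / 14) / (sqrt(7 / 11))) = -75758067 / 742447 + 2438667 * sqrt(77) / 742447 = -73.22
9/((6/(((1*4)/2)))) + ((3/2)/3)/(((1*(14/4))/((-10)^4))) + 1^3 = 10028/7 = 1432.57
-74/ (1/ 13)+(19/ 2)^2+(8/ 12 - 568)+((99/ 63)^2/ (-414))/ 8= -233546077/ 162288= -1439.08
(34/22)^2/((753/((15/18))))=1445/546678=0.00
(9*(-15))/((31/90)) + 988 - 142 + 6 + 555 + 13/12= 378007/372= 1016.15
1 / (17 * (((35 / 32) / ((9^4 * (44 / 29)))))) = 9237888 / 17255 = 535.37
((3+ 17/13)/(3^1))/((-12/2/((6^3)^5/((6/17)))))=-4144593567744/13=-318814889826.46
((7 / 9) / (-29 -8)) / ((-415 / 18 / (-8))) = -112 / 15355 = -0.01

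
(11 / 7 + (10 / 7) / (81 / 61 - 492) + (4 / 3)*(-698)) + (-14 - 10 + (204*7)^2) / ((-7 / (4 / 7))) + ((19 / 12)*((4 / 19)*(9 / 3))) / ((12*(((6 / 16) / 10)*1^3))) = -736487297057 / 4399857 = -167388.92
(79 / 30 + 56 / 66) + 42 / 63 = 1369 / 330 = 4.15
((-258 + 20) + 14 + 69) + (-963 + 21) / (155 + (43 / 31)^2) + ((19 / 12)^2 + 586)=257877277 / 603216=427.50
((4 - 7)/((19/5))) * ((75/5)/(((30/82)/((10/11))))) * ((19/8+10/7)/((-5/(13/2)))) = 1702935/11704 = 145.50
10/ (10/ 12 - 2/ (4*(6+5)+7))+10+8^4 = 111202/ 27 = 4118.59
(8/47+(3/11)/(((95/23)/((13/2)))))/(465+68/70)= 412153/320406614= 0.00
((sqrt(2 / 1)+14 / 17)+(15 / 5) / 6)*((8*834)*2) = 36532.44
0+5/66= 5/66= 0.08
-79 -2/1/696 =-27493/348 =-79.00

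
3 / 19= 0.16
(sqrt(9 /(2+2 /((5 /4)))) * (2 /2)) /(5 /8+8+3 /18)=12 * sqrt(10) /211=0.18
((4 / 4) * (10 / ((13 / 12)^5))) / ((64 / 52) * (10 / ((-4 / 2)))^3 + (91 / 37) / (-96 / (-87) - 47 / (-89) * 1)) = -129232558080 / 2937600498599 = -0.04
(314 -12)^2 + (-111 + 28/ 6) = 273293/ 3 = 91097.67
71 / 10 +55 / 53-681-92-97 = -861.86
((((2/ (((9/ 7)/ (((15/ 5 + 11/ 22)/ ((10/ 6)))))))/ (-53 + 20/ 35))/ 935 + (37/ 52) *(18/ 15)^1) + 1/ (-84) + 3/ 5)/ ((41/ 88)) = 3.09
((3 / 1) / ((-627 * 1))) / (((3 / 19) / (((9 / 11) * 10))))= -0.25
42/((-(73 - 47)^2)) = -21/338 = -0.06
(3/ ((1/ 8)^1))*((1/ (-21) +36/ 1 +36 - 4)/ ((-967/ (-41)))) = 468056/ 6769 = 69.15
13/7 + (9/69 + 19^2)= 58441/161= 362.99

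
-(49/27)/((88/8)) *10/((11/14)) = -6860/3267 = -2.10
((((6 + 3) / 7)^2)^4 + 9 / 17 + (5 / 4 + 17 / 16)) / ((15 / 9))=9698939571 / 1568025872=6.19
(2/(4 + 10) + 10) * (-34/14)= -1207/49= -24.63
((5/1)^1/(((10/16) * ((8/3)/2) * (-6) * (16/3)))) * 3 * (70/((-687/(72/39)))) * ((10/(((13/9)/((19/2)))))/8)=269325/309608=0.87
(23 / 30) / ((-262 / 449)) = -10327 / 7860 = -1.31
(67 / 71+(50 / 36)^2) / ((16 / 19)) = 1255577 / 368064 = 3.41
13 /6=2.17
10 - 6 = 4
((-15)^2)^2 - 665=49960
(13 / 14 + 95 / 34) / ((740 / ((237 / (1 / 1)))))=104991 / 88060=1.19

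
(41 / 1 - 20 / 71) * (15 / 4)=43365 / 284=152.69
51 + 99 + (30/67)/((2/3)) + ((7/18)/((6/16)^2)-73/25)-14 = 136.52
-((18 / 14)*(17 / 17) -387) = 2700 / 7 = 385.71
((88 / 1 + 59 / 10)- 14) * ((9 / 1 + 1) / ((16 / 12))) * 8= 4794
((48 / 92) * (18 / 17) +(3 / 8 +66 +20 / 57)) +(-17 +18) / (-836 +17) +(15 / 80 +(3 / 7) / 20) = 32848687951 / 486748080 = 67.49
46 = 46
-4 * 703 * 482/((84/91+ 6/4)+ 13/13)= -35239984/89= -395954.88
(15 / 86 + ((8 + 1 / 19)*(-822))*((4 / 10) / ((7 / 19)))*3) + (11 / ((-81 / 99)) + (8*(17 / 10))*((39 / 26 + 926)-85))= -274019569 / 27090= -10115.16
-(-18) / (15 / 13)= 15.60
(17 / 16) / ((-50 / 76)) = -323 / 200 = -1.62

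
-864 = -864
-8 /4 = -2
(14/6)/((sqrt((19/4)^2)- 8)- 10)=-28/159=-0.18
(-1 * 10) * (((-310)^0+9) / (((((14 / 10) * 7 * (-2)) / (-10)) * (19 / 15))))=-37500 / 931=-40.28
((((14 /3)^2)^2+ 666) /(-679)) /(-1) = 92362 /54999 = 1.68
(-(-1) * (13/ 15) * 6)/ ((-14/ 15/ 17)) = -663/ 7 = -94.71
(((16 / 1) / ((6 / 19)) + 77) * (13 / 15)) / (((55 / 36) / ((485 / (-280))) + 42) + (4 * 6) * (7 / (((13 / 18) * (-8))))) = 6278519 / 683270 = 9.19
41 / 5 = 8.20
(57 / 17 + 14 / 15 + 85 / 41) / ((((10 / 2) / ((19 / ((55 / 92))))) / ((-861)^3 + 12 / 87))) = -430251254639000416 / 16675725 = -25801052406.36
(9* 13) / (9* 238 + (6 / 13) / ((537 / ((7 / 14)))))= 272259 / 4984435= 0.05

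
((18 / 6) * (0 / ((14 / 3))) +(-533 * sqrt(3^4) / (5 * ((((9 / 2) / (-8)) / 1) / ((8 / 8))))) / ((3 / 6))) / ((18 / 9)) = 8528 / 5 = 1705.60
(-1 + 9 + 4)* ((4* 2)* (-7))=-672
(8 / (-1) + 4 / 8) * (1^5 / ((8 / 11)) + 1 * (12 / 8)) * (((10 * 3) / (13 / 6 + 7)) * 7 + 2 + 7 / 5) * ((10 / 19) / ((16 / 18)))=-4492935 / 13376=-335.90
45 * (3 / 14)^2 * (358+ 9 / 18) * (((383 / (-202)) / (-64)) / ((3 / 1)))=37072485 / 5067776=7.32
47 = 47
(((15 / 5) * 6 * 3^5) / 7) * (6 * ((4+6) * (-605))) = -158776200 / 7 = -22682314.29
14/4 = 7/2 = 3.50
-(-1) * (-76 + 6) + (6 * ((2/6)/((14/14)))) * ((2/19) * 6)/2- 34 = -1964/19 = -103.37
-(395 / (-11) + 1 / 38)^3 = 3374325044999 / 73034632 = 46201.71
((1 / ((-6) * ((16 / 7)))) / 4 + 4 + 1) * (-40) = -199.27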